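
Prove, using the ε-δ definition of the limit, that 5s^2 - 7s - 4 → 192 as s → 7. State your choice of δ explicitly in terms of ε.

Let ε > 0. We want δ > 0 such that 0 < |s − 7| < δ implies |(5s^2 - 7s - 4) − 192| < ε.
(5s^2 - 7s - 4) − 192 = 5s^2 - 7s - 196 = (s − 7)(5s + 28).
So |(5s^2 - 7s - 4) − 192| = |s − 7|·|5s + 28|.
Assume first that |s − 7| < 1, so |s| < 8. Then |5s + 28| ≤ 5·8 + 28 = 68.
Hence |(5s^2 - 7s - 4) − 192| ≤ 68|s − 7| < ε provided |s − 7| < ε/68.
Choosing δ = min(1, ε/68) ensures both conditions, hence |(5s^2 - 7s - 4) − 192| < ε.

δ = min(1, ε/68)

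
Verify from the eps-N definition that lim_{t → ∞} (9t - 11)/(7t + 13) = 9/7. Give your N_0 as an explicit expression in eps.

N_0 = (194/49)/eps

Let eps > 0. We seek N_0 > 0 such that t > N_0 implies |(9t - 11)/(7t + 13) − (9/7)| < eps.
(9t - 11)/(7t + 13) − (9/7) = (7(9t - 11) − 9(7t + 13)) / (7(7t + 13)) = -194/(7(7t + 13)).
For t > 0 we have 7t + 13 > 7t, so |(9t - 11)/(7t + 13) − (9/7)| = 194/(7(7t + 13)) < 194/(7·7t) = (194/49)/t.
Thus |(9t - 11)/(7t + 13) − (9/7)| < eps whenever t > (194/49)/eps.
Take N_0 = (194/49)/eps. If t > N_0 then |(9t - 11)/(7t + 13) − (9/7)| < (194/49)/t < eps.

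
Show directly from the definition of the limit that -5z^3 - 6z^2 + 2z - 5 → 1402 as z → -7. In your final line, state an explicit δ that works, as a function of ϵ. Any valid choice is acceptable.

δ = min(1, ϵ/753)

Let ϵ > 0 be given. We want δ > 0 such that 0 < |z + 7| < δ implies |(-5z^3 - 6z^2 + 2z - 5) − 1402| < ϵ.
(-5z^3 - 6z^2 + 2z - 5) − 1402 = -5z^3 - 6z^2 + 2z - 1407 = (z + 7)(-5z^2 + 29z - 201).
So |(-5z^3 - 6z^2 + 2z - 5) − 1402| = |z + 7|·|-5z^2 + 29z - 201|.
Require δ ≤ 1. Then |z + 7| < 1 gives |z| < 8, and by the triangle inequality |-5z^2 + 29z - 201| ≤ 5·8^2 + 29·8 + 201 = 753.
Hence |(-5z^3 - 6z^2 + 2z - 5) − 1402| ≤ 753|z + 7| < ϵ provided |z + 7| < ϵ/753.
Take δ = min(1, ϵ/753). Then 0 < |z + 7| < δ gives both |z + 7| < 1 and |z + 7| < ϵ/753, so |(-5z^3 - 6z^2 + 2z - 5) − 1402| < ϵ.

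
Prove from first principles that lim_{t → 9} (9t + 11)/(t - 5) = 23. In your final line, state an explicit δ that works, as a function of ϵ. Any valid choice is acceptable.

δ = min(2, (1/7)ϵ)

Suppose ϵ > 0. We want δ > 0 with 0 < |t − 9| < δ ⇒ |(9t + 11)/(t - 5) − 23| < ϵ.
Combining over a common denominator, (9t + 11)/(t - 5) − 23 = [(9t + 11)·4 − 92·(t - 5)] / [4·(t - 5)] = -56(t − 9) / (4(t - 5)).
So |(9t + 11)/(t - 5) − 23| = 56|t − 9| / (4·|t − 5|).
Restrict δ ≤ 2. Then |t − 9| < 2 gives |t − 5| = |(t − 9) + 4| ≥ 4 − 2 = 2.
Hence |(9t + 11)/(t - 5) − 23| < 56|t − 9|/(4·2) = 7|t − 9|, which is < ϵ once |t − 9| < (1/7)ϵ.
Take δ = min(2, (1/7)ϵ). Then 0 < |t − 9| < δ forces both bounds, so |(9t + 11)/(t - 5) − 23| < ϵ.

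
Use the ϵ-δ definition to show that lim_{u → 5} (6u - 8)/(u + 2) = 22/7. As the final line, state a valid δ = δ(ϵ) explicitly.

δ = min(7/2, (49/40)ϵ)

Suppose ϵ > 0. We want δ > 0 with 0 < |u − 5| < δ ⇒ |(6u - 8)/(u + 2) − (22/7)| < ϵ.
Combining over a common denominator, (6u - 8)/(u + 2) − (22/7) = [(6u - 8)·7 − 22·(u + 2)] / [7·(u + 2)] = 20(u − 5) / (7(u + 2)).
So |(6u - 8)/(u + 2) − (22/7)| = 20|u − 5| / (7·|u + 2|).
Restrict δ ≤ 7/2. Then |u − 5| < 7/2 gives |u + 2| = |(u − 5) + 7| ≥ 7 − 7/2 = 7/2.
Hence |(6u - 8)/(u + 2) − (22/7)| < 20|u − 5|/(7·(7/2)) = (40/49)|u − 5|, which is < ϵ once |u − 5| < (49/40)ϵ.
Take δ = min(7/2, (49/40)ϵ). Then 0 < |u − 5| < δ forces both bounds, so |(6u - 8)/(u + 2) − (22/7)| < ϵ.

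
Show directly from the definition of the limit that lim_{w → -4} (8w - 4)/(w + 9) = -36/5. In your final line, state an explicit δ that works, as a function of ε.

Fix ε > 0. We want δ > 0 with 0 < |w + 4| < δ ⇒ |(8w - 4)/(w + 9) + 36/5| < ε.
Combining over a common denominator, (8w - 4)/(w + 9) + 36/5 = [(8w - 4)·5 − (-36)·(w + 9)] / [5·(w + 9)] = 76(w + 4) / (5(w + 9)).
So |(8w - 4)/(w + 9) + 36/5| = 76|w + 4| / (5·|w + 9|).
Require δ ≤ 5/2, so |w + 9| ≥ |5| − |w + 4| > 5 − 5/2 = 5/2.
Hence |(8w - 4)/(w + 9) + 36/5| < 76|w + 4|/(5·(5/2)) = (152/25)|w + 4|, which is < ε once |w + 4| < (25/152)ε.
Take δ = min(5/2, (25/152)ε). Then 0 < |w + 4| < δ forces both bounds, so |(8w - 4)/(w + 9) + 36/5| < ε.

δ = min(5/2, (25/152)ε)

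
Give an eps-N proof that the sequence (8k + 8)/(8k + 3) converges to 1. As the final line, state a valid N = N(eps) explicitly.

Suppose eps > 0. For k ≥ 1, |(8k + 8)/(8k + 3) − 1| = |40|/(8(8k + 3)) = 40/(8(8k + 3)).
Since 8k + 3 ≥ 8k for k ≥ 1, this is ≤ 40/(8·8k) = (5/8)/k.
So |(8k + 8)/(8k + 3) − 1| < eps whenever k > (5/8)/eps.
Take N = (5/8)/eps. If k > N then |(8k + 8)/(8k + 3) − 1| ≤ (5/8)/k < eps.

N = (5/8)/eps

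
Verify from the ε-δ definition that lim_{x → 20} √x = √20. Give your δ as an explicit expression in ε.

δ = min(20, √20·ε)

Let ε > 0 be given. We want δ > 0 such that 0 < |x − 20| < δ implies |√x − √20| < ε.
Multiplying by the conjugate, |√x − √20| = |x − 20|/(√x + √20).
Restrict δ ≤ 20 so that |x − 20| < 20 forces x > 0, and then √x + √20 > √20.
Hence |√x − √20| < |x − 20|/√20, which is < ε once |x − 20| < √20·ε.
Take δ = min(20, √20·ε). If 0 < |x − 20| < δ then x > 0 and |√x − √20| < |x − 20|/√20 < ε.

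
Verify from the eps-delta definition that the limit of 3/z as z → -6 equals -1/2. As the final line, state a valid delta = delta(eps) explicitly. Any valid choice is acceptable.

Suppose eps > 0. We seek delta > 0 such that 0 < |z + 6| < delta implies |3/z + 1/2| < eps.
|3/z + 1/2| = 3·|-6 − z|/(6·|z|) = 3|z + 6|/(6|z|).
Restrict delta ≤ 3. Then |z + 6| < 3 gives |z| > 3, so 6|z| > 18.
Then |3/z + 1/2| < 3|z + 6|/18, which is < eps when |z + 6| < 6eps.
Take delta = min(3, 6eps). Then 0 < |z + 6| < delta gives both |z + 6| < 3 and |z + 6| < 6eps, so |3/z + 1/2| < eps.

delta = min(3, 6eps)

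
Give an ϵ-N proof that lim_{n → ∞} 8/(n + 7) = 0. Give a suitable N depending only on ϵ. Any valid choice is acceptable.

Suppose ϵ > 0. For n ≥ 1, |8/(n + 7) − 0| = 8/(n + 7) ≤ 8/n.
We need 8/n < ϵ, i.e. n > 8/ϵ.
Take N = 8/ϵ. If n > N then |8/(n + 7)| ≤ 8/n < ϵ.

N = 8/ϵ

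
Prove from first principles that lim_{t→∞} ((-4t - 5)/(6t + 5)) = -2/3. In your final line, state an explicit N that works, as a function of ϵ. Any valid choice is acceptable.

N = (5/18)/ϵ

Suppose ϵ > 0. We seek N > 0 such that t > N implies |(-4t - 5)/(6t + 5) + 2/3| < ϵ.
(-4t - 5)/(6t + 5) + 2/3 = (6(-4t - 5) − (-4)(6t + 5)) / (6(6t + 5)) = -10/(6(6t + 5)).
For t > 0 we have 6t + 5 > 6t, so |(-4t - 5)/(6t + 5) + 2/3| = 10/(6(6t + 5)) < 10/(6·6t) = (5/18)/t.
Thus |(-4t - 5)/(6t + 5) + 2/3| < ϵ whenever t > (5/18)/ϵ.
Take N = (5/18)/ϵ. If t > N then |(-4t - 5)/(6t + 5) + 2/3| < (5/18)/t < ϵ.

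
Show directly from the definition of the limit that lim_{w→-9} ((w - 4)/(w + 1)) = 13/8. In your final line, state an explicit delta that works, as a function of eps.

delta = min(4, (32/5)eps)

Fix eps > 0. We want delta > 0 with 0 < |w + 9| < delta ⇒ |(w - 4)/(w + 1) − (13/8)| < eps.
Combining over a common denominator, (w - 4)/(w + 1) − (13/8) = [(w - 4)·(-8) − (-13)·(w + 1)] / [(-8)·(w + 1)] = 5(w + 9) / ((-8)(w + 1)).
So |(w - 4)/(w + 1) − (13/8)| = 5|w + 9| / (8·|w + 1|).
Require delta ≤ 4, so |w + 1| ≥ |-8| − |w + 9| > 8 − 4 = 4.
Hence |(w - 4)/(w + 1) − (13/8)| < 5|w + 9|/(8·4) = (5/32)|w + 9|, which is < eps once |w + 9| < (32/5)eps.
Take delta = min(4, (32/5)eps). Then 0 < |w + 9| < delta forces both bounds, so |(w - 4)/(w + 1) − (13/8)| < eps.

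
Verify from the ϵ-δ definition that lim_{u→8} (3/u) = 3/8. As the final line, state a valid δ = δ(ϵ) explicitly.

Let ϵ > 0 be given. We seek δ > 0 such that 0 < |u − 8| < δ implies |3/u − (3/8)| < ϵ.
|3/u − (3/8)| = 3·|8 − u|/(8·|u|) = 3|u − 8|/(8|u|).
Require δ ≤ 4 so that |u| > 8 − 4 = 4, hence 8|u| > 32.
Then |3/u − (3/8)| < 3|u − 8|/32, which is < ϵ when |u − 8| < (32/3)ϵ.
Take δ = min(4, (32/3)ϵ). Then 0 < |u − 8| < δ gives both |u − 8| < 4 and |u − 8| < (32/3)ϵ, so |3/u − (3/8)| < ϵ.

δ = min(4, (32/3)ϵ)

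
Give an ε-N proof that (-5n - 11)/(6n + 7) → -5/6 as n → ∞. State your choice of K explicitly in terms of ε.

K = (31/36)/ε

Let ε > 0 be given. For n ≥ 1, |(-5n - 11)/(6n + 7) + 5/6| = |-31|/(6(6n + 7)) = 31/(6(6n + 7)).
Since 6n + 7 ≥ 6n for n ≥ 1, this is ≤ 31/(6·6n) = (31/36)/n.
So |(-5n - 11)/(6n + 7) + 5/6| < ε whenever n > (31/36)/ε.
Take K = (31/36)/ε. If n > K then |(-5n - 11)/(6n + 7) + 5/6| ≤ (31/36)/n < ε.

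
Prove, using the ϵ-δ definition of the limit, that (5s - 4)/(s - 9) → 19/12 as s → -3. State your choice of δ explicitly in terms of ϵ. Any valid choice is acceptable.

Let ϵ > 0 be given. We want δ > 0 with 0 < |s + 3| < δ ⇒ |(5s - 4)/(s - 9) − (19/12)| < ϵ.
Combining over a common denominator, (5s - 4)/(s - 9) − (19/12) = [(5s - 4)·(-12) − (-19)·(s - 9)] / [(-12)·(s - 9)] = -41(s + 3) / ((-12)(s - 9)).
So |(5s - 4)/(s - 9) − (19/12)| = 41|s + 3| / (12·|s − 9|).
Require δ ≤ 6, so |s − 9| ≥ |-12| − |s + 3| > 12 − 6 = 6.
Hence |(5s - 4)/(s - 9) − (19/12)| < 41|s + 3|/(12·6) = (41/72)|s + 3|, which is < ϵ once |s + 3| < (72/41)ϵ.
Take δ = min(6, (72/41)ϵ). Then 0 < |s + 3| < δ forces both bounds, so |(5s - 4)/(s - 9) − (19/12)| < ϵ.

δ = min(6, (72/41)ϵ)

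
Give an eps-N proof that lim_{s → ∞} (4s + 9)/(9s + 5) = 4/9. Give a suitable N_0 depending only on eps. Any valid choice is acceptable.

Let eps > 0 be given. We seek N_0 > 0 such that s > N_0 implies |(4s + 9)/(9s + 5) − (4/9)| < eps.
(4s + 9)/(9s + 5) − (4/9) = (9(4s + 9) − 4(9s + 5)) / (9(9s + 5)) = 61/(9(9s + 5)).
For s > 0 we have 9s + 5 > 9s, so |(4s + 9)/(9s + 5) − (4/9)| = 61/(9(9s + 5)) < 61/(9·9s) = (61/81)/s.
Thus |(4s + 9)/(9s + 5) − (4/9)| < eps whenever s > (61/81)/eps.
Take N_0 = (61/81)/eps. If s > N_0 then |(4s + 9)/(9s + 5) − (4/9)| < (61/81)/s < eps.

N_0 = (61/81)/eps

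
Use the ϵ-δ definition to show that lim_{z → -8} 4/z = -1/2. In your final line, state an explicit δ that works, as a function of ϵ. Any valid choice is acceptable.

Suppose ϵ > 0. We seek δ > 0 such that 0 < |z + 8| < δ implies |4/z + 1/2| < ϵ.
|4/z + 1/2| = 4·|-8 − z|/(8·|z|) = 4|z + 8|/(8|z|).
Restrict δ ≤ 4. Then |z + 8| < 4 gives |z| > 4, so 8|z| > 32.
Then |4/z + 1/2| < 4|z + 8|/32, which is < ϵ when |z + 8| < 8ϵ.
Take δ = min(4, 8ϵ). Then 0 < |z + 8| < δ gives both |z + 8| < 4 and |z + 8| < 8ϵ, so |4/z + 1/2| < ϵ.

δ = min(4, 8ϵ)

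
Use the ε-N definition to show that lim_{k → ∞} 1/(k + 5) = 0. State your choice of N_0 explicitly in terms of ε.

Fix ε > 0. For k ≥ 1, |1/(k + 5) − 0| = 1/(k + 5) ≤ 1/k.
We need 1/k < ε, i.e. k > 1/ε.
Take N_0 = 1/ε. If k > N_0 then |1/(k + 5)| ≤ 1/k < ε.

N_0 = 1/ε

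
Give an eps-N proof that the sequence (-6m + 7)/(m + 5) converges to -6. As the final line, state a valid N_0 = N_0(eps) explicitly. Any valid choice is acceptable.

N_0 = 37/eps

Suppose eps > 0. For m ≥ 1, |(-6m + 7)/(m + 5) + 6| = |37|/((m + 5)) = 37/((m + 5)).
Since m + 5 ≥ m for m ≥ 1, this is ≤ 37/(m) = 37/m.
So |(-6m + 7)/(m + 5) + 6| < eps whenever m > 37/eps.
Take N_0 = 37/eps. If m > N_0 then |(-6m + 7)/(m + 5) + 6| ≤ 37/m < eps.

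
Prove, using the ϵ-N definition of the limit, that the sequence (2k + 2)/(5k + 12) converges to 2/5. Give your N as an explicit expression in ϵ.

N = (14/25)/ϵ

Suppose ϵ > 0. For k ≥ 1, |(2k + 2)/(5k + 12) − (2/5)| = |-14|/(5(5k + 12)) = 14/(5(5k + 12)).
Since 5k + 12 ≥ 5k for k ≥ 1, this is ≤ 14/(5·5k) = (14/25)/k.
So |(2k + 2)/(5k + 12) − (2/5)| < ϵ whenever k > (14/25)/ϵ.
Take N = (14/25)/ϵ. If k > N then |(2k + 2)/(5k + 12) − (2/5)| ≤ (14/25)/k < ϵ.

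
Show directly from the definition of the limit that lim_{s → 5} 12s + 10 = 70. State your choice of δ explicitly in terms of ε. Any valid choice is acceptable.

δ = ε/12

Let ε > 0 be given. We need δ > 0 so that 0 < |s − 5| < δ implies |(12s + 10) − 70| < ε.
Since (12s + 10) − 70 = 12(s − 5), we have |(12s + 10) − 70| = 12|s − 5|.
Thus it suffices that |s − 5| < ε/12.
Choosing δ = ε/12 gives |(12s + 10) − 70| = 12|s − 5| < ε whenever |s − 5| < δ.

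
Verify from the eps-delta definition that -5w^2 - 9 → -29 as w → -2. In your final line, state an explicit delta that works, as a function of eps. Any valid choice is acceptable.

Let eps > 0 be given. We want delta > 0 such that 0 < |w + 2| < delta implies |(-5w^2 - 9) + 29| < eps.
(-5w^2 - 9) + 29 = -5w^2 + 20 = (w + 2)(-5w + 10).
So |(-5w^2 - 9) + 29| = |w + 2|·|-5w + 10|.
Require delta ≤ 2. Then |w + 2| < 2 gives |w| < 4, and by the triangle inequality |-5w + 10| ≤ 5·4 + 10 = 30.
Hence |(-5w^2 - 9) + 29| ≤ 30|w + 2| < eps provided |w + 2| < eps/30.
Choosing delta = min(2, eps/30) ensures both conditions, hence |(-5w^2 - 9) + 29| < eps.

delta = min(2, eps/30)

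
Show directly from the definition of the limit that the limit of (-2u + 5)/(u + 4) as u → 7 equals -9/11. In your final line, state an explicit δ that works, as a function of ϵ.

δ = min(11/2, (121/26)ϵ)

Suppose ϵ > 0. We want δ > 0 with 0 < |u − 7| < δ ⇒ |(-2u + 5)/(u + 4) + 9/11| < ϵ.
Combining over a common denominator, (-2u + 5)/(u + 4) + 9/11 = [(-2u + 5)·11 − (-9)·(u + 4)] / [11·(u + 4)] = -13(u − 7) / (11(u + 4)).
So |(-2u + 5)/(u + 4) + 9/11| = 13|u − 7| / (11·|u + 4|).
Require δ ≤ 11/2, so |u + 4| ≥ |11| − |u − 7| > 11 − 11/2 = 11/2.
Hence |(-2u + 5)/(u + 4) + 9/11| < 13|u − 7|/(11·(11/2)) = (26/121)|u − 7|, which is < ϵ once |u − 7| < (121/26)ϵ.
Take δ = min(11/2, (121/26)ϵ). Then 0 < |u − 7| < δ forces both bounds, so |(-2u + 5)/(u + 4) + 9/11| < ϵ.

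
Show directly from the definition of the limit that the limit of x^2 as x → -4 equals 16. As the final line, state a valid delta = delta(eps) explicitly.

delta = min(1, eps/9)

Let eps > 0. We seek delta > 0 with 0 < |x + 4| < delta ⇒ |x^2 − 16| < eps.
Factor: x^2 − 16 = (x + 4)(x - 4), so |x^2 − 16| = |x + 4|·|x - 4|.
Restrict delta ≤ 1. Then |x + 4| < 1 gives |x| < 5, so by the triangle inequality |x - 4| ≤ 5 + 4 = 9.
Hence |x^2 − 16| ≤ 9|x + 4|, which is < eps once |x + 4| < eps/9.
Take delta = min(1, eps/9). If 0 < |x + 4| < delta then both bounds hold and |x^2 − 16| ≤ 9|x + 4| < 9·(eps/9) = eps.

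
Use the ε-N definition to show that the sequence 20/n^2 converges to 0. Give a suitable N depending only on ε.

Let ε > 0. For n ≥ 1, |20/n^2 − 0| = 20/n^2.
20/n^2 < ε ⇔ n^2 > 20/ε ⇔ n > (20/ε)^{1/2}.
Take N = (20/ε)^{1/2}. Then n > N implies 20/n^2 < ε.

N = (20/ε)^{1/2}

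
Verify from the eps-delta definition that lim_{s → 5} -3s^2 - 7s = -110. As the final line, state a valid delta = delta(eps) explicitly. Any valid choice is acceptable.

Fix eps > 0. We want delta > 0 such that 0 < |s − 5| < delta implies |(-3s^2 - 7s) + 110| < eps.
(-3s^2 - 7s) + 110 = -3s^2 - 7s + 110 = (s − 5)(-3s - 22).
So |(-3s^2 - 7s) + 110| = |s − 5|·|-3s - 22|.
Require delta ≤ 2. Then |s − 5| < 2 gives |s| < 7, and by the triangle inequality |-3s - 22| ≤ 3·7 + 22 = 43.
Hence |(-3s^2 - 7s) + 110| ≤ 43|s − 5| < eps provided |s − 5| < eps/43.
Choosing delta = min(2, eps/43) ensures both conditions, hence |(-3s^2 - 7s) + 110| < eps.

delta = min(2, eps/43)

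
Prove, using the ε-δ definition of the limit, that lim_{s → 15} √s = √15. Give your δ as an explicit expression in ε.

δ = min(15, √15·ε)

Let ε > 0 be given. We want δ > 0 such that 0 < |s − 15| < δ implies |√s − √15| < ε.
Rationalise: √s − √15 = (s − 15)/(√s + √15), so |√s − √15| = |s − 15|/(√s + √15).
Restrict δ ≤ 15 so that |s − 15| < 15 forces s > 0, and then √s + √15 > √15.
Hence |√s − √15| < |s − 15|/√15, which is < ε once |s − 15| < √15·ε.
Take δ = min(15, √15·ε). If 0 < |s − 15| < δ then s > 0 and |√s − √15| < |s − 15|/√15 < ε.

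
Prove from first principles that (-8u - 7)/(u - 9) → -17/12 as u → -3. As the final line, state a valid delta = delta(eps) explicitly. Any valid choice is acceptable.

Fix eps > 0. We want delta > 0 with 0 < |u + 3| < delta ⇒ |(-8u - 7)/(u - 9) + 17/12| < eps.
Combining over a common denominator, (-8u - 7)/(u - 9) + 17/12 = [(-8u - 7)·(-12) − 17·(u - 9)] / [(-12)·(u - 9)] = 79(u + 3) / ((-12)(u - 9)).
So |(-8u - 7)/(u - 9) + 17/12| = 79|u + 3| / (12·|u − 9|).
Require delta ≤ 6, so |u − 9| ≥ |-12| − |u + 3| > 12 − 6 = 6.
Hence |(-8u - 7)/(u - 9) + 17/12| < 79|u + 3|/(12·6) = (79/72)|u + 3|, which is < eps once |u + 3| < (72/79)eps.
Take delta = min(6, (72/79)eps). Then 0 < |u + 3| < delta forces both bounds, so |(-8u - 7)/(u - 9) + 17/12| < eps.

delta = min(6, (72/79)eps)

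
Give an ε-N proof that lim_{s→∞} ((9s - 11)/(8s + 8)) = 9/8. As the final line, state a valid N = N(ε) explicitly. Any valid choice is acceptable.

Fix ε > 0. We seek N > 0 such that s > N implies |(9s - 11)/(8s + 8) − (9/8)| < ε.
(9s - 11)/(8s + 8) − (9/8) = (8(9s - 11) − 9(8s + 8)) / (8(8s + 8)) = -160/(8(8s + 8)).
For s > 0 we have 8s + 8 > 8s, so |(9s - 11)/(8s + 8) − (9/8)| = 160/(8(8s + 8)) < 160/(8·8s) = (5/2)/s.
Thus |(9s - 11)/(8s + 8) − (9/8)| < ε whenever s > (5/2)/ε.
Take N = (5/2)/ε. If s > N then |(9s - 11)/(8s + 8) − (9/8)| < (5/2)/s < ε.

N = (5/2)/ε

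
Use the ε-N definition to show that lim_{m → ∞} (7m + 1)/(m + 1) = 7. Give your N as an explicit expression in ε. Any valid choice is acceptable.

Let ε > 0 be given. For m ≥ 1, |(7m + 1)/(m + 1) − 7| = |-6|/((m + 1)) = 6/((m + 1)).
Since m + 1 ≥ m for m ≥ 1, this is ≤ 6/(m) = 6/m.
So |(7m + 1)/(m + 1) − 7| < ε whenever m > 6/ε.
Take N = 6/ε. If m > N then |(7m + 1)/(m + 1) − 7| ≤ 6/m < ε.

N = 6/ε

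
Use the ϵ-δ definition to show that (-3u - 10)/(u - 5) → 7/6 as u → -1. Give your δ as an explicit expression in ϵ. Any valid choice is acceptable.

Suppose ϵ > 0. We want δ > 0 with 0 < |u + 1| < δ ⇒ |(-3u - 10)/(u - 5) − (7/6)| < ϵ.
Combining over a common denominator, (-3u - 10)/(u - 5) − (7/6) = [(-3u - 10)·(-6) − (-7)·(u - 5)] / [(-6)·(u - 5)] = 25(u + 1) / ((-6)(u - 5)).
So |(-3u - 10)/(u - 5) − (7/6)| = 25|u + 1| / (6·|u − 5|).
Restrict δ ≤ 3. Then |u + 1| < 3 gives |u − 5| = |(u + 1) + (-6)| ≥ 6 − 3 = 3.
Hence |(-3u - 10)/(u - 5) − (7/6)| < 25|u + 1|/(6·3) = (25/18)|u + 1|, which is < ϵ once |u + 1| < (18/25)ϵ.
Take δ = min(3, (18/25)ϵ). Then 0 < |u + 1| < δ forces both bounds, so |(-3u - 10)/(u - 5) − (7/6)| < ϵ.

δ = min(3, (18/25)ϵ)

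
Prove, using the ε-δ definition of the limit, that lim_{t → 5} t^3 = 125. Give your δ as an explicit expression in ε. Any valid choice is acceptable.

δ = min(2, ε/109)

Fix ε > 0. We seek δ > 0 with 0 < |t − 5| < δ ⇒ |t^3 − 125| < ε.
Factor: t^3 − 125 = (t − 5)(t^2 + 5t + 25), so |t^3 − 125| = |t − 5|·|t^2 + 5t + 25|.
Impose δ ≤ 2 so that |t| < 7; then |t^2 + 5t + 25| ≤ 109.
Hence |t^3 − 125| ≤ 109|t − 5|, which is < ε once |t − 5| < ε/109.
Take δ = min(2, ε/109). If 0 < |t − 5| < δ then both bounds hold and |t^3 − 125| ≤ 109|t − 5| < 109·(ε/109) = ε.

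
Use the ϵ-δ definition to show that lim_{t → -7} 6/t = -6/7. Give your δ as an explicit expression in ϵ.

Let ϵ > 0. We seek δ > 0 such that 0 < |t + 7| < δ implies |6/t + 6/7| < ϵ.
|6/t + 6/7| = 6·|-7 − t|/(7·|t|) = 6|t + 7|/(7|t|).
Require δ ≤ 7/2 so that |t| > 7 − 7/2 = 7/2, hence 7|t| > 49/2.
Then |6/t + 6/7| < 6|t + 7|/(49/2), which is < ϵ when |t + 7| < (49/12)ϵ.
Take δ = min(7/2, (49/12)ϵ). Then 0 < |t + 7| < δ gives both |t + 7| < 7/2 and |t + 7| < (49/12)ϵ, so |6/t + 6/7| < ϵ.

δ = min(7/2, (49/12)ϵ)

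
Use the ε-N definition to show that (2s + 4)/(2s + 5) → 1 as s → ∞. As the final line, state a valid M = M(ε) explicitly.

Fix ε > 0. We seek M > 0 such that s > M implies |(2s + 4)/(2s + 5) − 1| < ε.
(2s + 4)/(2s + 5) − 1 = (2(2s + 4) − 2(2s + 5)) / (2(2s + 5)) = -2/(2(2s + 5)).
For s > 0 we have 2s + 5 > 2s, so |(2s + 4)/(2s + 5) − 1| = 2/(2(2s + 5)) < 2/(2·2s) = (1/2)/s.
Thus |(2s + 4)/(2s + 5) − 1| < ε whenever s > (1/2)/ε.
Take M = (1/2)/ε. If s > M then |(2s + 4)/(2s + 5) − 1| < (1/2)/s < ε.

M = (1/2)/ε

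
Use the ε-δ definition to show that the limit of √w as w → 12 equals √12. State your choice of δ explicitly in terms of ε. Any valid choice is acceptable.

Let ε > 0 be given. We want δ > 0 such that 0 < |w − 12| < δ implies |√w − √12| < ε.
Rationalise: √w − √12 = (w − 12)/(√w + √12), so |√w − √12| = |w − 12|/(√w + √12).
Restrict δ ≤ 12 so that |w − 12| < 12 forces w > 0, and then √w + √12 > √12.
Hence |√w − √12| < |w − 12|/√12, which is < ε once |w − 12| < √12·ε.
Take δ = min(12, √12·ε). If 0 < |w − 12| < δ then w > 0 and |√w − √12| < |w − 12|/√12 < ε.

δ = min(12, √12·ε)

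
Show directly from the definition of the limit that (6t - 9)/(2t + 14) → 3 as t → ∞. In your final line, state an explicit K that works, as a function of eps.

Fix eps > 0. We seek K > 0 such that t > K implies |(6t - 9)/(2t + 14) − 3| < eps.
(6t - 9)/(2t + 14) − 3 = (2(6t - 9) − 6(2t + 14)) / (2(2t + 14)) = -102/(2(2t + 14)).
For t > 0 we have 2t + 14 > 2t, so |(6t - 9)/(2t + 14) − 3| = 102/(2(2t + 14)) < 102/(2·2t) = (51/2)/t.
Thus |(6t - 9)/(2t + 14) − 3| < eps whenever t > (51/2)/eps.
Take K = (51/2)/eps. If t > K then |(6t - 9)/(2t + 14) − 3| < (51/2)/t < eps.

K = (51/2)/eps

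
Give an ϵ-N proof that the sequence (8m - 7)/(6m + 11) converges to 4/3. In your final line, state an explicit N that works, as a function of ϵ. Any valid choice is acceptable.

Let ϵ > 0. For m ≥ 1, |(8m - 7)/(6m + 11) − (4/3)| = |-130|/(6(6m + 11)) = 130/(6(6m + 11)).
Since 6m + 11 ≥ 6m for m ≥ 1, this is ≤ 130/(6·6m) = (65/18)/m.
So |(8m - 7)/(6m + 11) − (4/3)| < ϵ whenever m > (65/18)/ϵ.
Take N = (65/18)/ϵ. If m > N then |(8m - 7)/(6m + 11) − (4/3)| ≤ (65/18)/m < ϵ.

N = (65/18)/ϵ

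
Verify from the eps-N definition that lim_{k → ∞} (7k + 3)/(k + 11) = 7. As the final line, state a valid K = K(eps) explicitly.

Let eps > 0. For k ≥ 1, |(7k + 3)/(k + 11) − 7| = |-74|/((k + 11)) = 74/((k + 11)).
Since k + 11 ≥ k for k ≥ 1, this is ≤ 74/(k) = 74/k.
So |(7k + 3)/(k + 11) − 7| < eps whenever k > 74/eps.
Take K = 74/eps. If k > K then |(7k + 3)/(k + 11) − 7| ≤ 74/k < eps.

K = 74/eps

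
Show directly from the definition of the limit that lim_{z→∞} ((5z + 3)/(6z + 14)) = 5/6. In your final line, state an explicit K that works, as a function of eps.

K = (13/9)/eps

Suppose eps > 0. We seek K > 0 such that z > K implies |(5z + 3)/(6z + 14) − (5/6)| < eps.
(5z + 3)/(6z + 14) − (5/6) = (6(5z + 3) − 5(6z + 14)) / (6(6z + 14)) = -52/(6(6z + 14)).
For z > 0 we have 6z + 14 > 6z, so |(5z + 3)/(6z + 14) − (5/6)| = 52/(6(6z + 14)) < 52/(6·6z) = (13/9)/z.
Thus |(5z + 3)/(6z + 14) − (5/6)| < eps whenever z > (13/9)/eps.
Take K = (13/9)/eps. If z > K then |(5z + 3)/(6z + 14) − (5/6)| < (13/9)/z < eps.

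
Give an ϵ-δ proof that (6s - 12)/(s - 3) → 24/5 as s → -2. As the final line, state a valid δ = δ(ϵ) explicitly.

δ = min(5/2, (25/12)ϵ)

Fix ϵ > 0. We want δ > 0 with 0 < |s + 2| < δ ⇒ |(6s - 12)/(s - 3) − (24/5)| < ϵ.
Combining over a common denominator, (6s - 12)/(s - 3) − (24/5) = [(6s - 12)·(-5) − (-24)·(s - 3)] / [(-5)·(s - 3)] = -6(s + 2) / ((-5)(s - 3)).
So |(6s - 12)/(s - 3) − (24/5)| = 6|s + 2| / (5·|s − 3|).
Require δ ≤ 5/2, so |s − 3| ≥ |-5| − |s + 2| > 5 − 5/2 = 5/2.
Hence |(6s - 12)/(s - 3) − (24/5)| < 6|s + 2|/(5·(5/2)) = (12/25)|s + 2|, which is < ϵ once |s + 2| < (25/12)ϵ.
Take δ = min(5/2, (25/12)ϵ). Then 0 < |s + 2| < δ forces both bounds, so |(6s - 12)/(s - 3) − (24/5)| < ϵ.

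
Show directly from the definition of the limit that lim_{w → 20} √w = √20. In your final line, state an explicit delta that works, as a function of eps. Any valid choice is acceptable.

Let eps > 0 be given. We want delta > 0 such that 0 < |w − 20| < delta implies |√w − √20| < eps.
Multiplying by the conjugate, |√w − √20| = |w − 20|/(√w + √20).
Restrict delta ≤ 20 so that |w − 20| < 20 forces w > 0, and then √w + √20 > √20.
Hence |√w − √20| < |w − 20|/√20, which is < eps once |w − 20| < √20·eps.
Take delta = min(20, √20·eps). If 0 < |w − 20| < delta then w > 0 and |√w − √20| < |w − 20|/√20 < eps.

delta = min(20, √20·eps)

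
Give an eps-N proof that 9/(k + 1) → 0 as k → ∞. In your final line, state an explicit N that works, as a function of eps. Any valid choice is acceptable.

N = 9/eps

Let eps > 0. For k ≥ 1, |9/(k + 1) − 0| = 9/(k + 1) ≤ 9/k.
We need 9/k < eps, i.e. k > 9/eps.
Take N = 9/eps. If k > N then |9/(k + 1)| ≤ 9/k < eps.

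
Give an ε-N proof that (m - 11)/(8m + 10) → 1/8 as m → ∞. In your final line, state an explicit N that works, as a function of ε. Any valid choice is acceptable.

N = (49/32)/ε

Fix ε > 0. For m ≥ 1, |(m - 11)/(8m + 10) − (1/8)| = |-98|/(8(8m + 10)) = 98/(8(8m + 10)).
Since 8m + 10 ≥ 8m for m ≥ 1, this is ≤ 98/(8·8m) = (49/32)/m.
So |(m - 11)/(8m + 10) − (1/8)| < ε whenever m > (49/32)/ε.
Take N = (49/32)/ε. If m > N then |(m - 11)/(8m + 10) − (1/8)| ≤ (49/32)/m < ε.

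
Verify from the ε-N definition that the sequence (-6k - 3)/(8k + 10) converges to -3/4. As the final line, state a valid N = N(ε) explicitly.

N = (9/16)/ε

Suppose ε > 0. For k ≥ 1, |(-6k - 3)/(8k + 10) + 3/4| = |36|/(8(8k + 10)) = 36/(8(8k + 10)).
Since 8k + 10 ≥ 8k for k ≥ 1, this is ≤ 36/(8·8k) = (9/16)/k.
So |(-6k - 3)/(8k + 10) + 3/4| < ε whenever k > (9/16)/ε.
Take N = (9/16)/ε. If k > N then |(-6k - 3)/(8k + 10) + 3/4| ≤ (9/16)/k < ε.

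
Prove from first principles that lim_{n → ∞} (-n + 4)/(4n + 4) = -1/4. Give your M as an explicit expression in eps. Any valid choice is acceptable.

M = (5/4)/eps

Fix eps > 0. For n ≥ 1, |(-n + 4)/(4n + 4) + 1/4| = |20|/(4(4n + 4)) = 20/(4(4n + 4)).
Since 4n + 4 ≥ 4n for n ≥ 1, this is ≤ 20/(4·4n) = (5/4)/n.
So |(-n + 4)/(4n + 4) + 1/4| < eps whenever n > (5/4)/eps.
Take M = (5/4)/eps. If n > M then |(-n + 4)/(4n + 4) + 1/4| ≤ (5/4)/n < eps.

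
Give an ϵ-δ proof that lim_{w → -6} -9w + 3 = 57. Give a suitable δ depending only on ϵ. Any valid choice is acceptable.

Suppose ϵ > 0. We need δ > 0 so that 0 < |w + 6| < δ implies |(-9w + 3) − 57| < ϵ.
|(-9w + 3) − 57| = |-9w - 54| = 9|w + 6|.
Thus it suffices that |w + 6| < ϵ/9.
Choosing δ = ϵ/9 gives |(-9w + 3) − 57| = 9|w + 6| < ϵ whenever |w + 6| < δ.

δ = ϵ/9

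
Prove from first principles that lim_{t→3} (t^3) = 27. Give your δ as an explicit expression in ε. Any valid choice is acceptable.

δ = min(1, ε/37)

Let ε > 0 be given. We seek δ > 0 with 0 < |t − 3| < δ ⇒ |t^3 − 27| < ε.
Factor: t^3 − 27 = (t − 3)(t^2 + 3t + 9), so |t^3 − 27| = |t − 3|·|t^2 + 3t + 9|.
Restrict δ ≤ 1. Then |t − 3| < 1 gives |t| < 4, so by the triangle inequality |t^2 + 3t + 9| ≤ 4^2 + 3·4 + 9 = 37.
Hence |t^3 − 27| ≤ 37|t − 3|, which is < ε once |t − 3| < ε/37.
Take δ = min(1, ε/37). If 0 < |t − 3| < δ then both bounds hold and |t^3 − 27| ≤ 37|t − 3| < 37·(ε/37) = ε.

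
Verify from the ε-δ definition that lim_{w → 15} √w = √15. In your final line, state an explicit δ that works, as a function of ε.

Let ε > 0. We want δ > 0 such that 0 < |w − 15| < δ implies |√w − √15| < ε.
Rationalise: √w − √15 = (w − 15)/(√w + √15), so |√w − √15| = |w − 15|/(√w + √15).
Restrict δ ≤ 15 so that |w − 15| < 15 forces w > 0, and then √w + √15 > √15.
Hence |√w − √15| < |w − 15|/√15, which is < ε once |w − 15| < √15·ε.
Take δ = min(15, √15·ε). If 0 < |w − 15| < δ then w > 0 and |√w − √15| < |w − 15|/√15 < ε.

δ = min(15, √15·ε)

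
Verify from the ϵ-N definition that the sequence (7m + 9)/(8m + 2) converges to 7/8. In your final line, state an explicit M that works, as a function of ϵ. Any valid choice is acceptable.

Let ϵ > 0. For m ≥ 1, |(7m + 9)/(8m + 2) − (7/8)| = |58|/(8(8m + 2)) = 58/(8(8m + 2)).
Since 8m + 2 ≥ 8m for m ≥ 1, this is ≤ 58/(8·8m) = (29/32)/m.
So |(7m + 9)/(8m + 2) − (7/8)| < ϵ whenever m > (29/32)/ϵ.
Take M = (29/32)/ϵ. If m > M then |(7m + 9)/(8m + 2) − (7/8)| ≤ (29/32)/m < ϵ.

M = (29/32)/ϵ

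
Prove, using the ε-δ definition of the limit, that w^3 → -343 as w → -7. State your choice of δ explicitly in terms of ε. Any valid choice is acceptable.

δ = min(1, ε/169)

Fix ε > 0. We seek δ > 0 with 0 < |w + 7| < δ ⇒ |w^3 + 343| < ε.
Factor: w^3 + 343 = (w + 7)(w^2 - 7w + 49), so |w^3 + 343| = |w + 7|·|w^2 - 7w + 49|.
Restrict δ ≤ 1. Then |w + 7| < 1 gives |w| < 8, so by the triangle inequality |w^2 - 7w + 49| ≤ 8^2 + 7·8 + 49 = 169.
Hence |w^3 + 343| ≤ 169|w + 7|, which is < ε once |w + 7| < ε/169.
Take δ = min(1, ε/169). If 0 < |w + 7| < δ then both bounds hold and |w^3 + 343| ≤ 169|w + 7| < 169·(ε/169) = ε.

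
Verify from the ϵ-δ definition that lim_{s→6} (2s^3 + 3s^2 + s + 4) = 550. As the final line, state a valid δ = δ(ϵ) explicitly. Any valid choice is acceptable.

Let ϵ > 0 be given. We want δ > 0 such that 0 < |s − 6| < δ implies |(2s^3 + 3s^2 + s + 4) − 550| < ϵ.
(2s^3 + 3s^2 + s + 4) − 550 = 2s^3 + 3s^2 + s - 546 = (s − 6)(2s^2 + 15s + 91).
So |(2s^3 + 3s^2 + s + 4) − 550| = |s − 6|·|2s^2 + 15s + 91|.
Require δ ≤ 1. Then |s − 6| < 1 gives |s| < 7, and by the triangle inequality |2s^2 + 15s + 91| ≤ 2·7^2 + 15·7 + 91 = 294.
Hence |(2s^3 + 3s^2 + s + 4) − 550| ≤ 294|s − 6| < ϵ provided |s − 6| < ϵ/294.
Take δ = min(1, ϵ/294). Then 0 < |s − 6| < δ gives both |s − 6| < 1 and |s − 6| < ϵ/294, so |(2s^3 + 3s^2 + s + 4) − 550| < ϵ.

δ = min(1, ϵ/294)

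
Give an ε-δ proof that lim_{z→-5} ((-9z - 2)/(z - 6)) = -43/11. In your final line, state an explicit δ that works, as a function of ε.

δ = min(11/2, (121/112)ε)

Suppose ε > 0. We want δ > 0 with 0 < |z + 5| < δ ⇒ |(-9z - 2)/(z - 6) + 43/11| < ε.
Combining over a common denominator, (-9z - 2)/(z - 6) + 43/11 = [(-9z - 2)·(-11) − 43·(z - 6)] / [(-11)·(z - 6)] = 56(z + 5) / ((-11)(z - 6)).
So |(-9z - 2)/(z - 6) + 43/11| = 56|z + 5| / (11·|z − 6|).
Require δ ≤ 11/2, so |z − 6| ≥ |-11| − |z + 5| > 11 − 11/2 = 11/2.
Hence |(-9z - 2)/(z - 6) + 43/11| < 56|z + 5|/(11·(11/2)) = (112/121)|z + 5|, which is < ε once |z + 5| < (121/112)ε.
Take δ = min(11/2, (121/112)ε). Then 0 < |z + 5| < δ forces both bounds, so |(-9z - 2)/(z - 6) + 43/11| < ε.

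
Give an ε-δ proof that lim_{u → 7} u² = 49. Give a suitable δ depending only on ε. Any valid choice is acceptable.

δ = min(2, ε/16)

Let ε > 0 be given. We seek δ > 0 with 0 < |u − 7| < δ ⇒ |u² − 49| < ε.
Factor: u² − 49 = (u − 7)(u + 7), so |u² − 49| = |u − 7|·|u + 7|.
Restrict δ ≤ 2. Then |u − 7| < 2 gives |u| < 9, so by the triangle inequality |u + 7| ≤ 9 + 7 = 16.
Hence |u² − 49| ≤ 16|u − 7|, which is < ε once |u − 7| < ε/16.
Take δ = min(2, ε/16). If 0 < |u − 7| < δ then both bounds hold and |u² − 49| ≤ 16|u − 7| < 16·(ε/16) = ε.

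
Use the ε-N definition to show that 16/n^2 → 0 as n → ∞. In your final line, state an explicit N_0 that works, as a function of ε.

N_0 = (16/ε)^{1/2}

Let ε > 0. For n ≥ 1, |16/n^2 − 0| = 16/n^2.
16/n^2 < ε ⇔ n^2 > 16/ε ⇔ n > (16/ε)^{1/2}.
Take N_0 = (16/ε)^{1/2}. Then n > N_0 implies 16/n^2 < ε.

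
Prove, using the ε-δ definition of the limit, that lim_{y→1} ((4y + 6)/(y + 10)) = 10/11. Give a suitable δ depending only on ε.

δ = min(11/2, (121/68)ε)

Suppose ε > 0. We want δ > 0 with 0 < |y − 1| < δ ⇒ |(4y + 6)/(y + 10) − (10/11)| < ε.
Combining over a common denominator, (4y + 6)/(y + 10) − (10/11) = [(4y + 6)·11 − 10·(y + 10)] / [11·(y + 10)] = 34(y − 1) / (11(y + 10)).
So |(4y + 6)/(y + 10) − (10/11)| = 34|y − 1| / (11·|y + 10|).
Restrict δ ≤ 11/2. Then |y − 1| < 11/2 gives |y + 10| = |(y − 1) + 11| ≥ 11 − 11/2 = 11/2.
Hence |(4y + 6)/(y + 10) − (10/11)| < 34|y − 1|/(11·(11/2)) = (68/121)|y − 1|, which is < ε once |y − 1| < (121/68)ε.
Take δ = min(11/2, (121/68)ε). Then 0 < |y − 1| < δ forces both bounds, so |(4y + 6)/(y + 10) − (10/11)| < ε.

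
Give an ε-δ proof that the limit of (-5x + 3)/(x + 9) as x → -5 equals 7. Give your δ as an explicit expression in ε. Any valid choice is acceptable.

Let ε > 0 be given. We want δ > 0 with 0 < |x + 5| < δ ⇒ |(-5x + 3)/(x + 9) − 7| < ε.
Combining over a common denominator, (-5x + 3)/(x + 9) − 7 = [(-5x + 3)·4 − 28·(x + 9)] / [4·(x + 9)] = -48(x + 5) / (4(x + 9)).
So |(-5x + 3)/(x + 9) − 7| = 48|x + 5| / (4·|x + 9|).
Require δ ≤ 2, so |x + 9| ≥ |4| − |x + 5| > 4 − 2 = 2.
Hence |(-5x + 3)/(x + 9) − 7| < 48|x + 5|/(4·2) = 6|x + 5|, which is < ε once |x + 5| < (1/6)ε.
Take δ = min(2, (1/6)ε). Then 0 < |x + 5| < δ forces both bounds, so |(-5x + 3)/(x + 9) − 7| < ε.

δ = min(2, (1/6)ε)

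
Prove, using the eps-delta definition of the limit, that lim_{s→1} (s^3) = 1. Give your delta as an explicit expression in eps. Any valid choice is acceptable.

Let eps > 0. We seek delta > 0 with 0 < |s − 1| < delta ⇒ |s^3 − 1| < eps.
Factor: s^3 − 1 = (s − 1)(s^2 + s + 1), so |s^3 − 1| = |s − 1|·|s^2 + s + 1|.
Restrict delta ≤ 1. Then |s − 1| < 1 gives |s| < 2, so by the triangle inequality |s^2 + s + 1| ≤ 2^2 + 2 + 1 = 7.
Hence |s^3 − 1| ≤ 7|s − 1|, which is < eps once |s − 1| < eps/7.
Take delta = min(1, eps/7). If 0 < |s − 1| < delta then both bounds hold and |s^3 − 1| ≤ 7|s − 1| < 7·(eps/7) = eps.

delta = min(1, eps/7)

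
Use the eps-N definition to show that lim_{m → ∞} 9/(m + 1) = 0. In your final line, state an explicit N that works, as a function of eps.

N = 9/eps

Let eps > 0 be given. For m ≥ 1, |9/(m + 1) − 0| = 9/(m + 1) ≤ 9/m.
We need 9/m < eps, i.e. m > 9/eps.
Take N = 9/eps. If m > N then |9/(m + 1)| ≤ 9/m < eps.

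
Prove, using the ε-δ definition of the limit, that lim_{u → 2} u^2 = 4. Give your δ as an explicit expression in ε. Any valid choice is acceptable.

δ = min(2, ε/6)

Let ε > 0. We seek δ > 0 with 0 < |u − 2| < δ ⇒ |u^2 − 4| < ε.
Factor: u^2 − 4 = (u − 2)(u + 2), so |u^2 − 4| = |u − 2|·|u + 2|.
Restrict δ ≤ 2. Then |u − 2| < 2 gives |u| < 4, so by the triangle inequality |u + 2| ≤ 4 + 2 = 6.
Hence |u^2 − 4| ≤ 6|u − 2|, which is < ε once |u − 2| < ε/6.
Take δ = min(2, ε/6). If 0 < |u − 2| < δ then both bounds hold and |u^2 − 4| ≤ 6|u − 2| < 6·(ε/6) = ε.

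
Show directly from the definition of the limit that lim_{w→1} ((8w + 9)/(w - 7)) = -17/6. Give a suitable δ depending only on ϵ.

δ = min(3, (18/65)ϵ)

Suppose ϵ > 0. We want δ > 0 with 0 < |w − 1| < δ ⇒ |(8w + 9)/(w - 7) + 17/6| < ϵ.
Combining over a common denominator, (8w + 9)/(w - 7) + 17/6 = [(8w + 9)·(-6) − 17·(w - 7)] / [(-6)·(w - 7)] = -65(w − 1) / ((-6)(w - 7)).
So |(8w + 9)/(w - 7) + 17/6| = 65|w − 1| / (6·|w − 7|).
Require δ ≤ 3, so |w − 7| ≥ |-6| − |w − 1| > 6 − 3 = 3.
Hence |(8w + 9)/(w - 7) + 17/6| < 65|w − 1|/(6·3) = (65/18)|w − 1|, which is < ϵ once |w − 1| < (18/65)ϵ.
Take δ = min(3, (18/65)ϵ). Then 0 < |w − 1| < δ forces both bounds, so |(8w + 9)/(w - 7) + 17/6| < ϵ.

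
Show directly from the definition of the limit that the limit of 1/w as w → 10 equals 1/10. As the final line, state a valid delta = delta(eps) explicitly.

delta = min(5, 50eps)

Fix eps > 0. We seek delta > 0 such that 0 < |w − 10| < delta implies |1/w − (1/10)| < eps.
|1/w − (1/10)| = |10 − w|/(10·|w|) = |w − 10|/(10|w|).
Restrict delta ≤ 5. Then |w − 10| < 5 gives |w| > 5, so 10|w| > 50.
Then |1/w − (1/10)| < |w − 10|/50, which is < eps when |w − 10| < 50eps.
Take delta = min(5, 50eps). Then 0 < |w − 10| < delta gives both |w − 10| < 5 and |w − 10| < 50eps, so |1/w − (1/10)| < eps.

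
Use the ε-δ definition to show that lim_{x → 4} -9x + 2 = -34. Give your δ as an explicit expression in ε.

Let ε > 0. We need δ > 0 so that 0 < |x − 4| < δ implies |(-9x + 2) + 34| < ε.
|(-9x + 2) + 34| = |-9x + 36| = 9|x − 4|.
Thus it suffices that |x − 4| < ε/9.
Choosing δ = ε/9 gives |(-9x + 2) + 34| = 9|x − 4| < ε whenever |x − 4| < δ.

δ = ε/9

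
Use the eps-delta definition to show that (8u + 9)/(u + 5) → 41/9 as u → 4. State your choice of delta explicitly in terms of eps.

Fix eps > 0. We want delta > 0 with 0 < |u − 4| < delta ⇒ |(8u + 9)/(u + 5) − (41/9)| < eps.
Combining over a common denominator, (8u + 9)/(u + 5) − (41/9) = [(8u + 9)·9 − 41·(u + 5)] / [9·(u + 5)] = 31(u − 4) / (9(u + 5)).
So |(8u + 9)/(u + 5) − (41/9)| = 31|u − 4| / (9·|u + 5|).
Require delta ≤ 9/2, so |u + 5| ≥ |9| − |u − 4| > 9 − 9/2 = 9/2.
Hence |(8u + 9)/(u + 5) − (41/9)| < 31|u − 4|/(9·(9/2)) = (62/81)|u − 4|, which is < eps once |u − 4| < (81/62)eps.
Take delta = min(9/2, (81/62)eps). Then 0 < |u − 4| < delta forces both bounds, so |(8u + 9)/(u + 5) − (41/9)| < eps.

delta = min(9/2, (81/62)eps)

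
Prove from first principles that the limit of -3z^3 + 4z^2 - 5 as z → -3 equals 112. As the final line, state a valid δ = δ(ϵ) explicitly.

δ = min(2, ϵ/179)

Let ϵ > 0 be given. We want δ > 0 such that 0 < |z + 3| < δ implies |(-3z^3 + 4z^2 - 5) − 112| < ϵ.
(-3z^3 + 4z^2 - 5) − 112 = -3z^3 + 4z^2 - 117 = (z + 3)(-3z^2 + 13z - 39).
So |(-3z^3 + 4z^2 - 5) − 112| = |z + 3|·|-3z^2 + 13z - 39|.
Assume first that |z + 3| < 2, so |z| < 5. Then |-3z^2 + 13z - 39| ≤ 3·5^2 + 13·5 + 39 = 179.
Hence |(-3z^3 + 4z^2 - 5) − 112| ≤ 179|z + 3| < ϵ provided |z + 3| < ϵ/179.
Take δ = min(2, ϵ/179). Then 0 < |z + 3| < δ gives both |z + 3| < 2 and |z + 3| < ϵ/179, so |(-3z^3 + 4z^2 - 5) − 112| < ϵ.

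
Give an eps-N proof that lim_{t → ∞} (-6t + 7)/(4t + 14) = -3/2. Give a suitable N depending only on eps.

Let eps > 0 be given. We seek N > 0 such that t > N implies |(-6t + 7)/(4t + 14) + 3/2| < eps.
(-6t + 7)/(4t + 14) + 3/2 = (4(-6t + 7) − (-6)(4t + 14)) / (4(4t + 14)) = 112/(4(4t + 14)).
For t > 0 we have 4t + 14 > 4t, so |(-6t + 7)/(4t + 14) + 3/2| = 112/(4(4t + 14)) < 112/(4·4t) = 7/t.
Thus |(-6t + 7)/(4t + 14) + 3/2| < eps whenever t > 7/eps.
Take N = 7/eps. If t > N then |(-6t + 7)/(4t + 14) + 3/2| < 7/t < eps.

N = 7/eps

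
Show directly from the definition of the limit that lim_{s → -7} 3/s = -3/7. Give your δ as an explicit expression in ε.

δ = min(7/2, (49/6)ε)

Let ε > 0. We seek δ > 0 such that 0 < |s + 7| < δ implies |3/s + 3/7| < ε.
|3/s + 3/7| = 3·|-7 − s|/(7·|s|) = 3|s + 7|/(7|s|).
Restrict δ ≤ 7/2. Then |s + 7| < 7/2 gives |s| > 7/2, so 7|s| > 49/2.
Then |3/s + 3/7| < 3|s + 7|/(49/2), which is < ε when |s + 7| < (49/6)ε.
Take δ = min(7/2, (49/6)ε). Then 0 < |s + 7| < δ gives both |s + 7| < 7/2 and |s + 7| < (49/6)ε, so |3/s + 3/7| < ε.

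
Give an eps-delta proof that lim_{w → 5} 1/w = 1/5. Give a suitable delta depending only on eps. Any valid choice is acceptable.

Suppose eps > 0. We seek delta > 0 such that 0 < |w − 5| < delta implies |1/w − (1/5)| < eps.
|1/w − (1/5)| = |5 − w|/(5·|w|) = |w − 5|/(5|w|).
Require delta ≤ 5/2 so that |w| > 5 − 5/2 = 5/2, hence 5|w| > 25/2.
Then |1/w − (1/5)| < |w − 5|/(25/2), which is < eps when |w − 5| < (25/2)eps.
Take delta = min(5/2, (25/2)eps). Then 0 < |w − 5| < delta gives both |w − 5| < 5/2 and |w − 5| < (25/2)eps, so |1/w − (1/5)| < eps.

delta = min(5/2, (25/2)eps)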